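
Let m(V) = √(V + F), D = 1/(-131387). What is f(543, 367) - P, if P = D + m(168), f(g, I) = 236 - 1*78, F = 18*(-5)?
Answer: 20759147/131387 - √78 ≈ 149.17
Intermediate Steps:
F = -90
f(g, I) = 158 (f(g, I) = 236 - 78 = 158)
D = -1/131387 ≈ -7.6111e-6
m(V) = √(-90 + V) (m(V) = √(V - 90) = √(-90 + V))
P = -1/131387 + √78 (P = -1/131387 + √(-90 + 168) = -1/131387 + √78 ≈ 8.8318)
f(543, 367) - P = 158 - (-1/131387 + √78) = 158 + (1/131387 - √78) = 20759147/131387 - √78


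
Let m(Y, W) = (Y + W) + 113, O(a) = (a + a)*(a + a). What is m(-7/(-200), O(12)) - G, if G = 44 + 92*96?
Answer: -1637393/200 ≈ -8187.0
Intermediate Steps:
O(a) = 4*a**2 (O(a) = (2*a)*(2*a) = 4*a**2)
G = 8876 (G = 44 + 8832 = 8876)
m(Y, W) = 113 + W + Y (m(Y, W) = (W + Y) + 113 = 113 + W + Y)
m(-7/(-200), O(12)) - G = (113 + 4*12**2 - 7/(-200)) - 1*8876 = (113 + 4*144 - 7*(-1/200)) - 8876 = (113 + 576 + 7/200) - 8876 = 137807/200 - 8876 = -1637393/200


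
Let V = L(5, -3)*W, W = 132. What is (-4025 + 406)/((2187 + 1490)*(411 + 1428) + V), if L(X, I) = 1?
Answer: -3619/6762135 ≈ -0.00053519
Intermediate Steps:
V = 132 (V = 1*132 = 132)
(-4025 + 406)/((2187 + 1490)*(411 + 1428) + V) = (-4025 + 406)/((2187 + 1490)*(411 + 1428) + 132) = -3619/(3677*1839 + 132) = -3619/(6762003 + 132) = -3619/6762135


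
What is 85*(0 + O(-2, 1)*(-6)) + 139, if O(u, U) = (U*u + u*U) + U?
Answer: 1669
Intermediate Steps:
O(u, U) = U + 2*U*u (O(u, U) = (U*u + U*u) + U = 2*U*u + U = U + 2*U*u)
85*(0 + O(-2, 1)*(-6)) + 139 = 85*(0 + (1*(1 + 2*(-2)))*(-6)) + 139 = 85*(0 + (1*(1 - 4))*(-6)) + 139 = 85*(0 + (1*(-3))*(-6)) + 139 = 85*(0 - 3*(-6)) + 139 = 85*(0 + 18) + 139 = 85*18 + 139 = 1530 + 139 = 1669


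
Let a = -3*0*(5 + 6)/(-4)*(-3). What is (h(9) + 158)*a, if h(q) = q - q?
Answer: 0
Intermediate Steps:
h(q) = 0
a = 0 (a = -3*0*11*(-1)/4*(-3) = -0*(-1)/4*(-3) = -3*0*(-3) = 0*(-3) = 0)
(h(9) + 158)*a = (0 + 158)*0 = 158*0 = 0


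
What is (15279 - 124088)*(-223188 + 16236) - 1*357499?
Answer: 22517882669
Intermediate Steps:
(15279 - 124088)*(-223188 + 16236) - 1*357499 = -108809*(-206952) - 357499 = 22518240168 - 357499 = 22517882669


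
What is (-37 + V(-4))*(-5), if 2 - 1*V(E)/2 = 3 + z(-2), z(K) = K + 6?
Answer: 235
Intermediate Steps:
z(K) = 6 + K
V(E) = -10 (V(E) = 4 - 2*(3 + (6 - 2)) = 4 - 2*(3 + 4) = 4 - 2*7 = 4 - 14 = -10)
(-37 + V(-4))*(-5) = (-37 - 10)*(-5) = -47*(-5) = 235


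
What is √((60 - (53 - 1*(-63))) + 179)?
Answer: √123 ≈ 11.091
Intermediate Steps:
√((60 - (53 - 1*(-63))) + 179) = √((60 - (53 + 63)) + 179) = √((60 - 1*116) + 179) = √((60 - 116) + 179) = √(-56 + 179) = √123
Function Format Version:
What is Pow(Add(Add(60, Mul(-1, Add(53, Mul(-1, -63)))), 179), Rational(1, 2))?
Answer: Pow(123, Rational(1, 2)) ≈ 11.091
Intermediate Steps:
Pow(Add(Add(60, Mul(-1, Add(53, Mul(-1, -63)))), 179), Rational(1, 2)) = Pow(Add(Add(60, Mul(-1, Add(53, 63))), 179), Rational(1, 2)) = Pow(Add(Add(60, Mul(-1, 116)), 179), Rational(1, 2)) = Pow(Add(Add(60, -116), 179), Rational(1, 2)) = Pow(Add(-56, 179), Rational(1, 2)) = Pow(123, Rational(1, 2))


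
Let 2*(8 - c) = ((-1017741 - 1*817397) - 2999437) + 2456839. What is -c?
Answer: -1188876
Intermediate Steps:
c = 1188876 (c = 8 - (((-1017741 - 1*817397) - 2999437) + 2456839)/2 = 8 - (((-1017741 - 817397) - 2999437) + 2456839)/2 = 8 - ((-1835138 - 2999437) + 2456839)/2 = 8 - (-4834575 + 2456839)/2 = 8 - ½*(-2377736) = 8 + 1188868 = 1188876)
-c = -1*1188876 = -1188876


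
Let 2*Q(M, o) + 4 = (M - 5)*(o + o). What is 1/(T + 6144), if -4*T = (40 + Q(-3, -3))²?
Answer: 1/5183 ≈ 0.00019294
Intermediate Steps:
Q(M, o) = -2 + o*(-5 + M) (Q(M, o) = -2 + ((M - 5)*(o + o))/2 = -2 + ((-5 + M)*(2*o))/2 = -2 + (2*o*(-5 + M))/2 = -2 + o*(-5 + M))
T = -961 (T = -(40 + (-2 - 5*(-3) - 3*(-3)))²/4 = -(40 + (-2 + 15 + 9))²/4 = -(40 + 22)²/4 = -¼*62² = -¼*3844 = -961)
1/(T + 6144) = 1/(-961 + 6144) = 1/5183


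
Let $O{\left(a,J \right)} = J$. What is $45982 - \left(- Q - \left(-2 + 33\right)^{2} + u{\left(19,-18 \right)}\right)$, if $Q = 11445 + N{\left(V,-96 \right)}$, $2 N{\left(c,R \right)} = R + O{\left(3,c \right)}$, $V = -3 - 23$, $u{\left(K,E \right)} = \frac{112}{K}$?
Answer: $\frac{1108101}{19} \approx 58321.0$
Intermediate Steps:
$V = -26$
$N{\left(c,R \right)} = \frac{R}{2} + \frac{c}{2}$ ($N{\left(c,R \right)} = \frac{R + c}{2} = \frac{R}{2} + \frac{c}{2}$)
$Q = 11384$ ($Q = 11445 + \left(\frac{1}{2} \left(-96\right) + \frac{1}{2} \left(-26\right)\right) = 11445 - 61 = 11384$)
$45982 - \left(- Q - \left(-2 + 33\right)^{2} + u{\left(19,-18 \right)}\right) = 45982 - \left(-11384 + \frac{112}{19} - \left(-2 + 33\right)^{2}\right) = 45982 - \left(-11384 - 961 + \frac{112}{19}\right) = 45982 + \left(11384 - \left(\frac{112}{19} - 961\right)\right) = 45982 + \left(11384 - - \frac{18147}{19}\right) = 45982 + \left(11384 + \frac{18147}{19}\right) = 45982 + \frac{234443}{19} = \frac{1108101}{19}$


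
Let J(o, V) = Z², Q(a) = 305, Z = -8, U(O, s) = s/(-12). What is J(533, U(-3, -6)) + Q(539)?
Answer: 369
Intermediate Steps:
U(O, s) = -s/12 (U(O, s) = s*(-1/12) = -s/12)
J(o, V) = 64 (J(o, V) = (-8)² = 64)
J(533, U(-3, -6)) + Q(539) = 64 + 305 = 369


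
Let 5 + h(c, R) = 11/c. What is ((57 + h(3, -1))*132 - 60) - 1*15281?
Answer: -7993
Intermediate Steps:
h(c, R) = -5 + 11/c
((57 + h(3, -1))*132 - 60) - 1*15281 = ((57 + (-5 + 11/3))*132 - 60) - 1*15281 = ((57 + (-5 + 11*(⅓)))*132 - 60) - 15281 = ((57 + (-5 + 11/3))*132 - 60) - 15281 = ((57 - 4/3)*132 - 60) - 15281 = ((167/3)*132 - 60) - 15281 = (7348 - 60) - 15281 = 7288 - 15281 = -7993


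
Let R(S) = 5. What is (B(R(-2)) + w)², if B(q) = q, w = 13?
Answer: 324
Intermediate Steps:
(B(R(-2)) + w)² = (5 + 13)² = 18² = 324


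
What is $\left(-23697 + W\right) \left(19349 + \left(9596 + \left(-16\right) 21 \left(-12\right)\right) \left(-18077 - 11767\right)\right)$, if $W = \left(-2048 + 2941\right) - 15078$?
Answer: $15406407981406$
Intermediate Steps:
$W = -14185$ ($W = 893 - 15078 = -14185$)
$\left(-23697 + W\right) \left(19349 + \left(9596 + \left(-16\right) 21 \left(-12\right)\right) \left(-18077 - 11767\right)\right) = \left(-23697 - 14185\right) \left(19349 + \left(9596 + \left(-16\right) 21 \left(-12\right)\right) \left(-18077 - 11767\right)\right) = - 37882 \left(19349 + \left(9596 - -4032\right) \left(-29844\right)\right) = - 37882 \left(19349 + \left(9596 + 4032\right) \left(-29844\right)\right) = - 37882 \left(19349 + 13628 \left(-29844\right)\right) = - 37882 \left(19349 - 406714032\right) = \left(-37882\right) \left(-406694683\right) = 15406407981406$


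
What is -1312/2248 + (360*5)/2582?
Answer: 41176/362771 ≈ 0.11350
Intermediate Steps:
-1312/2248 + (360*5)/2582 = -1312*1/2248 + 1800*(1/2582) = -164/281 + 900/1291 = 41176/362771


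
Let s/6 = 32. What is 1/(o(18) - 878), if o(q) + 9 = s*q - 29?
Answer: 1/2540 ≈ 0.00039370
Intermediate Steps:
s = 192 (s = 6*32 = 192)
o(q) = -38 + 192*q (o(q) = -9 + (192*q - 29) = -9 + (-29 + 192*q) = -38 + 192*q)
1/(o(18) - 878) = 1/((-38 + 192*18) - 878) = 1/((-38 + 3456) - 878) = 1/(3418 - 878) = 1/2540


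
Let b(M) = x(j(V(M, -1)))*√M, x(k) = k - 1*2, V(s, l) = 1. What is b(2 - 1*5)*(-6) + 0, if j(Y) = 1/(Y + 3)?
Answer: 21*I*√3/2 ≈ 18.187*I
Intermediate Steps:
j(Y) = 1/(3 + Y)
x(k) = -2 + k (x(k) = k - 2 = -2 + k)
b(M) = -7*√M/4 (b(M) = (-2 + 1/(3 + 1))*√M = (-2 + 1/4)*√M = (-2 + ¼)*√M = -7*√M/4)
b(2 - 1*5)*(-6) + 0 = -7*√(2 - 1*5)/4*(-6) + 0 = -7*√(2 - 5)/4*(-6) + 0 = -7*I*√3/4*(-6) + 0 = 21*I*√3/2 + 0 = 21*I*√3/2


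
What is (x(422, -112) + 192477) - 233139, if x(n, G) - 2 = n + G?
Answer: -40350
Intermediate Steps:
x(n, G) = 2 + G + n (x(n, G) = 2 + (n + G) = 2 + (G + n) = 2 + G + n)
(x(422, -112) + 192477) - 233139 = ((2 - 112 + 422) + 192477) - 233139 = (312 + 192477) - 233139 = 192789 - 233139 = -40350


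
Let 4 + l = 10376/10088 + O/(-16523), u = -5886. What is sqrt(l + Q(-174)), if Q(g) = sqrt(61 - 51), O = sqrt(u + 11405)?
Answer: sqrt(-7632905415447 - 155464907*sqrt(5519) + 2568746658361*sqrt(10))/1602731 ≈ 0.43166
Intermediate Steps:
O = sqrt(5519) (O = sqrt(-5886 + 11405) = sqrt(5519) ≈ 74.290)
Q(g) = sqrt(10)
l = -3747/1261 - sqrt(5519)/16523 (l = -4 + (10376/10088 + sqrt(5519)/(-16523)) = -4 + (10376*(1/10088) + sqrt(5519)*(-1/16523)) = -4 + (1297/1261 - sqrt(5519)/16523) = -3747/1261 - sqrt(5519)/16523 ≈ -2.9759)
sqrt(l + Q(-174)) = sqrt((-3747/1261 - sqrt(5519)/16523) + sqrt(10)) = sqrt(-3747/1261 + sqrt(10) - sqrt(5519)/16523)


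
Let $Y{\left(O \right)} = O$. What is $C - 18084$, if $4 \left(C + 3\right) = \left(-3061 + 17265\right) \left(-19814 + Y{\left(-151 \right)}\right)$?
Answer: $-70913802$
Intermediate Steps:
$C = -70895718$ ($C = -3 + \frac{\left(-3061 + 17265\right) \left(-19814 - 151\right)}{4} = -3 + \frac{14204 \left(-19965\right)}{4} = -3 + \frac{1}{4} \left(-283582860\right) = -3 - 70895715 = -70895718$)
$C - 18084 = -70895718 - 18084 = -70913802$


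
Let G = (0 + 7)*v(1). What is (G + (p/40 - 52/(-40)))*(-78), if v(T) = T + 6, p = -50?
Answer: -38259/10 ≈ -3825.9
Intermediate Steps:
v(T) = 6 + T
G = 49 (G = (0 + 7)*(6 + 1) = 7*7 = 49)
(G + (p/40 - 52/(-40)))*(-78) = (49 + (-50/40 - 52/(-40)))*(-78) = (49 + (-50*1/40 - 52*(-1/40)))*(-78) = (49 + (-5/4 + 13/10))*(-78) = (49 + 1/20)*(-78) = (981/20)*(-78) = -38259/10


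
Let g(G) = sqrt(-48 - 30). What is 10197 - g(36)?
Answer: 10197 - I*sqrt(78) ≈ 10197.0 - 8.8318*I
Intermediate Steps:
g(G) = I*sqrt(78) (g(G) = sqrt(-78) = I*sqrt(78))
10197 - g(36) = 10197 - I*sqrt(78)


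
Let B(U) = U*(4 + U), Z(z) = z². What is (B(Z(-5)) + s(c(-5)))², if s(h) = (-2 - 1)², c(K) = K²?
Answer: 538756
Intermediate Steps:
s(h) = 9 (s(h) = (-3)² = 9)
(B(Z(-5)) + s(c(-5)))² = ((-5)²*(4 + (-5)²) + 9)² = (25*(4 + 25) + 9)² = (25*29 + 9)² = (725 + 9)² = 734² = 538756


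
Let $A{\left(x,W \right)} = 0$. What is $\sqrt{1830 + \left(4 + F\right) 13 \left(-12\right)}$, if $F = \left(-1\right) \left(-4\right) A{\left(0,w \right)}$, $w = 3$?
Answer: $3 \sqrt{134} \approx 34.728$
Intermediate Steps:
$F = 0$ ($F = \left(-1\right) \left(-4\right) 0 = 4 \cdot 0 = 0$)
$\sqrt{1830 + \left(4 + F\right) 13 \left(-12\right)} = \sqrt{1830 + \left(4 + 0\right) 13 \left(-12\right)} = \sqrt{1830 + 4 \cdot 13 \left(-12\right)} = \sqrt{1830 + 52 \left(-12\right)} = \sqrt{1830 - 624} = \sqrt{1206} = 3 \sqrt{134}$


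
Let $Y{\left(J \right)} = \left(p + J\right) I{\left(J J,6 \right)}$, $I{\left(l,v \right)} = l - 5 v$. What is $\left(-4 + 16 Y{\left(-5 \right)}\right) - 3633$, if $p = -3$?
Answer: $-2997$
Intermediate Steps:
$Y{\left(J \right)} = \left(-30 + J^{2}\right) \left(-3 + J\right)$ ($Y{\left(J \right)} = \left(-3 + J\right) \left(J J - 30\right) = \left(-3 + J\right) \left(J^{2} - 30\right) = \left(-3 + J\right) \left(-30 + J^{2}\right) = \left(-30 + J^{2}\right) \left(-3 + J\right)$)
$\left(-4 + 16 Y{\left(-5 \right)}\right) - 3633 = \left(-4 + 16 \left(-30 + \left(-5\right)^{2}\right) \left(-3 - 5\right)\right) - 3633 = \left(-4 + 16 \left(-30 + 25\right) \left(-8\right)\right) - 3633 = \left(-4 + 16 \left(\left(-5\right) \left(-8\right)\right)\right) - 3633 = \left(-4 + 16 \cdot 40\right) - 3633 = \left(-4 + 640\right) - 3633 = 636 - 3633 = -2997$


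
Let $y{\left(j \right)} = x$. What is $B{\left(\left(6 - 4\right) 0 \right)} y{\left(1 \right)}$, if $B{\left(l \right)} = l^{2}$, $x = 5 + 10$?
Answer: $0$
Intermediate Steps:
$x = 15$
$y{\left(j \right)} = 15$
$B{\left(\left(6 - 4\right) 0 \right)} y{\left(1 \right)} = \left(\left(6 - 4\right) 0\right)^{2} \cdot 15 = \left(2 \cdot 0\right)^{2} \cdot 15 = 0^{2} \cdot 15 = 0 \cdot 15 = 0$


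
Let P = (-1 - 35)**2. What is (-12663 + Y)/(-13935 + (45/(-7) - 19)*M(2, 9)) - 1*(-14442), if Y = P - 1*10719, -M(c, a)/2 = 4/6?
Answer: 4216415772/291923 ≈ 14444.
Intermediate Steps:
P = 1296 (P = (-36)**2 = 1296)
M(c, a) = -4/3 (M(c, a) = -8/6 = -2*2/3 = -4/3)
Y = -9423 (Y = 1296 - 1*10719 = 1296 - 10719 = -9423)
(-12663 + Y)/(-13935 + (45/(-7) - 19)*M(2, 9)) - 1*(-14442) = (-12663 - 9423)/(-13935 + (45/(-7) - 19)*(-4/3)) - 1*(-14442) = -22086/(-13935 + (45*(-1/7) - 19)*(-4/3)) + 14442 = -22086/(-13935 + (-45/7 - 19)*(-4/3)) + 14442 = -22086/(-13935 - 178/7*(-4/3)) + 14442 = -22086/(-13935 + 712/21) + 14442 = -22086/(-291923/21) + 14442 = -22086*(-21/291923) + 14442 = 463806/291923 + 14442 = 4216415772/291923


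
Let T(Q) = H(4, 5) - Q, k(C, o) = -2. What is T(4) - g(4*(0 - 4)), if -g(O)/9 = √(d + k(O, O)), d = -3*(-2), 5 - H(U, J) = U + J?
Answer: 10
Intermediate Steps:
H(U, J) = 5 - J - U (H(U, J) = 5 - (U + J) = 5 - (J + U) = 5 + (-J - U) = 5 - J - U)
T(Q) = -4 - Q (T(Q) = (5 - 1*5 - 1*4) - Q = (5 - 5 - 4) - Q = -4 - Q)
d = 6
g(O) = -18 (g(O) = -9*√(6 - 2) = -9*√4 = -9*2 = -18)
T(4) - g(4*(0 - 4)) = (-4 - 1*4) - 1*(-18) = (-4 - 4) + 18 = -8 + 18 = 10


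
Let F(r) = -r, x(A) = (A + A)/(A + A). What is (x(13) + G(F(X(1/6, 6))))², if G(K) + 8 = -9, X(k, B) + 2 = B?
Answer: 256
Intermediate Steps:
x(A) = 1 (x(A) = (2*A)/((2*A)) = (2*A)*(1/(2*A)) = 1)
X(k, B) = -2 + B
G(K) = -17 (G(K) = -8 - 9 = -17)
(x(13) + G(F(X(1/6, 6))))² = (1 - 17)² = (-16)² = 256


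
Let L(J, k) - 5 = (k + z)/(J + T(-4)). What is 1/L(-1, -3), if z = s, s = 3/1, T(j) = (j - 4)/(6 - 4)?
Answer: 1/5 ≈ 0.20000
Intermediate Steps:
T(j) = -2 + j/2 (T(j) = (-4 + j)/2 = (-4 + j)*(1/2) = -2 + j/2)
s = 3 (s = 3*1 = 3)
z = 3
L(J, k) = 5 + (3 + k)/(-4 + J) (L(J, k) = 5 + (k + 3)/(J + (-2 + (1/2)*(-4))) = 5 + (3 + k)/(J + (-2 - 2)) = 5 + (3 + k)/(J - 4) = 5 + (3 + k)/(-4 + J))
1/L(-1, -3) = 1/((-17 - 3 + 5*(-1))/(-4 - 1)) = 1/((-17 - 3 - 5)/(-5)) = 1/(-1/5*(-25)) = 1/5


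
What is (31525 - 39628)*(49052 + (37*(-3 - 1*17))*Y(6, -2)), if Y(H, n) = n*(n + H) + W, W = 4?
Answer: -421453236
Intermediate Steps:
Y(H, n) = 4 + n*(H + n) (Y(H, n) = n*(n + H) + 4 = n*(H + n) + 4 = 4 + n*(H + n))
(31525 - 39628)*(49052 + (37*(-3 - 1*17))*Y(6, -2)) = (31525 - 39628)*(49052 + (37*(-3 - 1*17))*(4 + (-2)² + 6*(-2))) = -8103*(49052 + (37*(-3 - 17))*(4 + 4 - 12)) = -8103*(49052 + (37*(-20))*(-4)) = -8103*(49052 - 740*(-4)) = -8103*(49052 + 2960) = -8103*52012 = -421453236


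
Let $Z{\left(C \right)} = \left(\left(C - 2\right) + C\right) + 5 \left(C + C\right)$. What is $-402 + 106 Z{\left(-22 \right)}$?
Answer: $-28598$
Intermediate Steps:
$Z{\left(C \right)} = -2 + 12 C$ ($Z{\left(C \right)} = \left(\left(C - 2\right) + C\right) + 5 \cdot 2 C = \left(\left(-2 + C\right) + C\right) + 10 C = \left(-2 + 2 C\right) + 10 C = -2 + 12 C$)
$-402 + 106 Z{\left(-22 \right)} = -402 + 106 \left(-2 + 12 \left(-22\right)\right) = -402 + 106 \left(-2 - 264\right) = -402 + 106 \left(-266\right) = -402 - 28196 = -28598$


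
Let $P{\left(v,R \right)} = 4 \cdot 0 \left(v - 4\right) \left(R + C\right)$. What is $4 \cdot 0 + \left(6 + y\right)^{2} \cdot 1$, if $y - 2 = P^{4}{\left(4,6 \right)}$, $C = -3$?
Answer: $64$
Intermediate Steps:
$P{\left(v,R \right)} = 0$ ($P{\left(v,R \right)} = 4 \cdot 0 \left(v - 4\right) \left(R - 3\right) = 0 \left(-4 + v\right) \left(-3 + R\right) = 0$)
$y = 2$ ($y = 2 + 0^{4} = 2 + 0 = 2$)
$4 \cdot 0 + \left(6 + y\right)^{2} \cdot 1 = 4 \cdot 0 + \left(6 + 2\right)^{2} \cdot 1 = 0 + 8^{2} \cdot 1 = 0 + 64 \cdot 1 = 0 + 64 = 64$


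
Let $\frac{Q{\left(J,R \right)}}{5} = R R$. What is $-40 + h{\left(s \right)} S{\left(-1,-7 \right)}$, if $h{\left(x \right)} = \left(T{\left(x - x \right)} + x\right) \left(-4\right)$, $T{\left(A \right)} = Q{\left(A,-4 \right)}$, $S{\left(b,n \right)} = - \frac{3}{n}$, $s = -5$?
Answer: $- \frac{1180}{7} \approx -168.57$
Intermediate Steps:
$Q{\left(J,R \right)} = 5 R^{2}$ ($Q{\left(J,R \right)} = 5 R R = 5 R^{2}$)
$T{\left(A \right)} = 80$ ($T{\left(A \right)} = 5 \left(-4\right)^{2} = 5 \cdot 16 = 80$)
$h{\left(x \right)} = -320 - 4 x$ ($h{\left(x \right)} = \left(80 + x\right) \left(-4\right) = -320 - 4 x$)
$-40 + h{\left(s \right)} S{\left(-1,-7 \right)} = -40 + \left(-320 - -20\right) \left(- \frac{3}{-7}\right) = -40 + \left(-320 + 20\right) \left(\left(-3\right) \left(- \frac{1}{7}\right)\right) = -40 - \frac{900}{7} = - \frac{1180}{7}$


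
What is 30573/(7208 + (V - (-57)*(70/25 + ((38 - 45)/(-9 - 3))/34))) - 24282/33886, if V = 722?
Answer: 285444029907/93213490199 ≈ 3.0623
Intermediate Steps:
30573/(7208 + (V - (-57)*(70/25 + ((38 - 45)/(-9 - 3))/34))) - 24282/33886 = 30573/(7208 + (722 - (-57)*(70/25 + ((38 - 45)/(-9 - 3))/34))) - 24282/33886 = 30573/(7208 + (722 - (-57)*(70*(1/25) - 7/(-12)*(1/34)))) - 24282*1/33886 = 30573/(7208 + (722 - (-57)*(14/5 - 7*(-1/12)*(1/34)))) - 12141/16943 = 30573/(7208 + (722 - (-57)*(14/5 + (7/12)*(1/34)))) - 12141/16943 = 30573/(7208 + (722 - (-57)*(14/5 + 7/408))) - 12141/16943 = 30573/(7208 + (722 - (-57)*5747/2040)) - 12141/16943 = 30573/(7208 + (722 - 1*(-109193/680))) - 12141/16943 = 30573/(7208 + (722 + 109193/680)) - 12141/16943 = 30573/(7208 + 600153/680) - 12141/16943 = 30573/(5501593/680) - 12141/16943 = 30573*(680/5501593) - 12141/16943 = 20789640/5501593 - 12141/16943 = 285444029907/93213490199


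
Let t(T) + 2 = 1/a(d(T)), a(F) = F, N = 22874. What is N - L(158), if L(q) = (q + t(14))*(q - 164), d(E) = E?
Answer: 166673/7 ≈ 23810.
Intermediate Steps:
t(T) = -2 + 1/T
L(q) = (-164 + q)*(-27/14 + q) (L(q) = (q + (-2 + 1/14))*(q - 164) = (q + (-2 + 1/14))*(-164 + q) = (q - 27/14)*(-164 + q) = (-27/14 + q)*(-164 + q) = (-164 + q)*(-27/14 + q))
N - L(158) = 22874 - (2214/7 + 158**2 - 2323/14*158) = 22874 - (2214/7 + 24964 - 183517/7) = 22874 - 1*(-6555/7) = 22874 + 6555/7 = 166673/7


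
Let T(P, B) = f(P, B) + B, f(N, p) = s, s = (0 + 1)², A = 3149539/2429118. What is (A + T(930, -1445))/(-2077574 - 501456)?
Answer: 3504496853/6264768195540 ≈ 0.00055940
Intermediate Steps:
A = 3149539/2429118 (A = 3149539*(1/2429118) = 3149539/2429118 ≈ 1.2966)
s = 1 (s = 1² = 1)
f(N, p) = 1
T(P, B) = 1 + B
(A + T(930, -1445))/(-2077574 - 501456) = (3149539/2429118 + (1 - 1445))/(-2077574 - 501456) = (3149539/2429118 - 1444)/(-2579030) = -3504496853/2429118*(-1/2579030) = 3504496853/6264768195540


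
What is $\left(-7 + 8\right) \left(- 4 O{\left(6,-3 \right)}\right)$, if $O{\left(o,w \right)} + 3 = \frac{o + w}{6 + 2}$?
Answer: $\frac{21}{2} \approx 10.5$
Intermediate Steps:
$O{\left(o,w \right)} = -3 + \frac{o}{8} + \frac{w}{8}$ ($O{\left(o,w \right)} = -3 + \frac{o + w}{6 + 2} = -3 + \frac{o + w}{8} = -3 + \left(o + w\right) \frac{1}{8} = -3 + \left(\frac{o}{8} + \frac{w}{8}\right) = -3 + \frac{o}{8} + \frac{w}{8}$)
$\left(-7 + 8\right) \left(- 4 O{\left(6,-3 \right)}\right) = \left(-7 + 8\right) \left(- 4 \left(-3 + \frac{1}{8} \cdot 6 + \frac{1}{8} \left(-3\right)\right)\right) = 1 \left(- 4 \left(-3 + \frac{3}{4} - \frac{3}{8}\right)\right) = 1 \left(\left(-4\right) \left(- \frac{21}{8}\right)\right) = 1 \cdot \frac{21}{2} = \frac{21}{2}$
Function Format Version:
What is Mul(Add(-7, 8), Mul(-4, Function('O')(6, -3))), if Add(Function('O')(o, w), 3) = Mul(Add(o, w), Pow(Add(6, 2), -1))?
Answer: Rational(21, 2) ≈ 10.500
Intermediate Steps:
Function('O')(o, w) = Add(-3, Mul(Rational(1, 8), o), Mul(Rational(1, 8), w)) (Function('O')(o, w) = Add(-3, Mul(Add(o, w), Pow(Add(6, 2), -1))) = Add(-3, Mul(Add(o, w), Pow(8, -1))) = Add(-3, Mul(Add(o, w), Rational(1, 8))) = Add(-3, Add(Mul(Rational(1, 8), o), Mul(Rational(1, 8), w))) = Add(-3, Mul(Rational(1, 8), o), Mul(Rational(1, 8), w)))
Mul(Add(-7, 8), Mul(-4, Function('O')(6, -3))) = Mul(Add(-7, 8), Mul(-4, Add(-3, Mul(Rational(1, 8), 6), Mul(Rational(1, 8), -3)))) = Mul(1, Mul(-4, Add(-3, Rational(3, 4), Rational(-3, 8)))) = Mul(1, Mul(-4, Rational(-21, 8))) = Mul(1, Rational(21, 2)) = Rational(21, 2)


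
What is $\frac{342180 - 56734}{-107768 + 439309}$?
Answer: $\frac{40778}{47363} \approx 0.86097$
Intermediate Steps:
$\frac{342180 - 56734}{-107768 + 439309} = \frac{342180 - 56734}{331541} = 285446 \cdot \frac{1}{331541} = \frac{40778}{47363}$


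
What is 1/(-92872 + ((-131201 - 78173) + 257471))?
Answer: -1/44775 ≈ -2.2334e-5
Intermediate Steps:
1/(-92872 + ((-131201 - 78173) + 257471)) = 1/(-92872 + (-209374 + 257471)) = 1/(-92872 + 48097) = 1/(-44775) = -1/44775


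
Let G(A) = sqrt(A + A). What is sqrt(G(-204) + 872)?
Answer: sqrt(872 + 2*I*sqrt(102)) ≈ 29.532 + 0.342*I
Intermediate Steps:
G(A) = sqrt(2)*sqrt(A) (G(A) = sqrt(2*A) = sqrt(2)*sqrt(A))
sqrt(G(-204) + 872) = sqrt(sqrt(2)*sqrt(-204) + 872) = sqrt(sqrt(2)*(2*I*sqrt(51)) + 872) = sqrt(2*I*sqrt(102) + 872) = sqrt(872 + 2*I*sqrt(102))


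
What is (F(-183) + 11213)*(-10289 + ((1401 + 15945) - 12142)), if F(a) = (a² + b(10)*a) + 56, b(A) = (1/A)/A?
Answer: -4551702489/20 ≈ -2.2759e+8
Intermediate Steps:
b(A) = A⁻² (b(A) = 1/(A*A) = A⁻²)
F(a) = 56 + a² + a/100 (F(a) = (a² + a/10²) + 56 = (a² + a/100) + 56 = 56 + a² + a/100)
(F(-183) + 11213)*(-10289 + ((1401 + 15945) - 12142)) = ((56 + (-183)² + (1/100)*(-183)) + 11213)*(-10289 + ((1401 + 15945) - 12142)) = ((56 + 33489 - 183/100) + 11213)*(-10289 + (17346 - 12142)) = (3354317/100 + 11213)*(-10289 + 5204) = (4475617/100)*(-5085) = -4551702489/20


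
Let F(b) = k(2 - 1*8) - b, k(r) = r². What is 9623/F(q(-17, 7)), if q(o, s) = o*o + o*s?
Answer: -9623/134 ≈ -71.813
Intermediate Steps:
q(o, s) = o² + o*s
F(b) = 36 - b (F(b) = (2 - 1*8)² - b = (2 - 8)² - b = (-6)² - b = 36 - b)
9623/F(q(-17, 7)) = 9623/(36 - (-17)*(-17 + 7)) = 9623/(36 - (-17)*(-10)) = 9623/(36 - 1*170) = 9623/(36 - 170) = 9623/(-134) = 9623*(-1/134) = -9623/134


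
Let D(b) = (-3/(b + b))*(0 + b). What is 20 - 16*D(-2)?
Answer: 44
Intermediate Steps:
D(b) = -3/2 (D(b) = (-3*1/(2*b))*b = (-3/(2*b))*b = -3/2)
20 - 16*D(-2) = 20 - 16*(-3/2) = 20 + 24 = 44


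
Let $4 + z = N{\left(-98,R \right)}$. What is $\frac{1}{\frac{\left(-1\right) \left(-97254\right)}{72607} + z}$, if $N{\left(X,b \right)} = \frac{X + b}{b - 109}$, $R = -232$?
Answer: $- \frac{2250817}{3810184} \approx -0.59074$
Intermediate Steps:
$N{\left(X,b \right)} = \frac{X + b}{-109 + b}$
$z = - \frac{94}{31}$ ($z = -4 + \frac{-98 - 232}{-109 - 232} = -4 + \frac{1}{-341} \left(-330\right) = -4 - - \frac{30}{31} = -4 + \frac{30}{31} = - \frac{94}{31} \approx -3.0323$)
$\frac{1}{\frac{\left(-1\right) \left(-97254\right)}{72607} + z} = \frac{1}{\frac{\left(-1\right) \left(-97254\right)}{72607} - \frac{94}{31}} = \frac{1}{97254 \cdot \frac{1}{72607} - \frac{94}{31}} = \frac{1}{\frac{97254}{72607} - \frac{94}{31}} = \frac{1}{- \frac{3810184}{2250817}} = - \frac{2250817}{3810184}$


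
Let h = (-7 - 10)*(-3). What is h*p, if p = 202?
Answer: 10302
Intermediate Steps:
h = 51 (h = -17*(-3) = 51)
h*p = 51*202 = 10302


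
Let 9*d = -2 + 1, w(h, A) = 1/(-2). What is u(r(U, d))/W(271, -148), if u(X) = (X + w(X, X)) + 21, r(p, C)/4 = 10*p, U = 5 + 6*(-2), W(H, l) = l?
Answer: 519/296 ≈ 1.7534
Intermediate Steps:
w(h, A) = -1/2
d = -1/9 (d = (-2 + 1)/9 = (1/9)*(-1) = -1/9 ≈ -0.11111)
U = -7 (U = 5 - 12 = -7)
r(p, C) = 40*p (r(p, C) = 4*(10*p) = 40*p)
u(X) = 41/2 + X (u(X) = (X - 1/2) + 21 = (-1/2 + X) + 21 = 41/2 + X)
u(r(U, d))/W(271, -148) = (41/2 + 40*(-7))/(-148) = (41/2 - 280)*(-1/148) = -519/2*(-1/148) = 519/296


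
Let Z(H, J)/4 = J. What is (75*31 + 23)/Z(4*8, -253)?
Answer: -587/253 ≈ -2.3202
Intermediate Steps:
Z(H, J) = 4*J
(75*31 + 23)/Z(4*8, -253) = (75*31 + 23)/((4*(-253))) = (2325 + 23)/(-1012) = 2348*(-1/1012) = -587/253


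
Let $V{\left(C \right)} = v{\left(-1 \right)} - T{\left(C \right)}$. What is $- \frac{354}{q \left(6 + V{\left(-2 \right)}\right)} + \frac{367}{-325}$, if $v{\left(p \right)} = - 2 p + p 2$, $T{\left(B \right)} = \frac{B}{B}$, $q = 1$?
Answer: $- \frac{23377}{325} \approx -71.929$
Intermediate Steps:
$T{\left(B \right)} = 1$
$v{\left(p \right)} = 0$ ($v{\left(p \right)} = - 2 p + 2 p = 0$)
$V{\left(C \right)} = -1$ ($V{\left(C \right)} = 0 - 1 = -1$)
$- \frac{354}{q \left(6 + V{\left(-2 \right)}\right)} + \frac{367}{-325} = - \frac{354}{1 \left(6 - 1\right)} + \frac{367}{-325} = - \frac{354}{1 \cdot 5} + 367 \left(- \frac{1}{325}\right) = - \frac{354}{5} - \frac{367}{325} = - \frac{23377}{325}$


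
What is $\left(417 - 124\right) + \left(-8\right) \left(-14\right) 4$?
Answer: $741$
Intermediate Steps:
$\left(417 - 124\right) + \left(-8\right) \left(-14\right) 4 = 293 + 112 \cdot 4 = 293 + 448 = 741$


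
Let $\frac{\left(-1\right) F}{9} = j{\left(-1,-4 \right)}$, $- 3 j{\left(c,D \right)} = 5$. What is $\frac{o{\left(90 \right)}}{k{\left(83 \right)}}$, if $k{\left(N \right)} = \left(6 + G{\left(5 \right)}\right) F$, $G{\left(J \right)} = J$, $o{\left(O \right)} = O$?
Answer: $\frac{6}{11} \approx 0.54545$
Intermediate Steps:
$j{\left(c,D \right)} = - \frac{5}{3}$ ($j{\left(c,D \right)} = \left(- \frac{1}{3}\right) 5 = - \frac{5}{3}$)
$F = 15$ ($F = \left(-9\right) \left(- \frac{5}{3}\right) = 15$)
$k{\left(N \right)} = 165$ ($k{\left(N \right)} = \left(6 + 5\right) 15 = 11 \cdot 15 = 165$)
$\frac{o{\left(90 \right)}}{k{\left(83 \right)}} = \frac{90}{165} = 90 \cdot \frac{1}{165} = \frac{6}{11}$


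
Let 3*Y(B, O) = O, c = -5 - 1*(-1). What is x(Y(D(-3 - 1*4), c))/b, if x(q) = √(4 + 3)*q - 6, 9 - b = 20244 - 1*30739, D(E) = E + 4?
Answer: -3/5252 - √7/7878 ≈ -0.00090705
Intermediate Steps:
D(E) = 4 + E
c = -4 (c = -5 + 1 = -4)
Y(B, O) = O/3
b = 10504 (b = 9 - (20244 - 1*30739) = 9 - (20244 - 30739) = 9 - 1*(-10495) = 9 + 10495 = 10504)
x(q) = -6 + q*√7 (x(q) = √7*q - 6 = q*√7 - 6 = -6 + q*√7)
x(Y(D(-3 - 1*4), c))/b = (-6 + ((⅓)*(-4))*√7)/10504 = (-6 - 4*√7/3)*(1/10504) = -3/5252 - √7/7878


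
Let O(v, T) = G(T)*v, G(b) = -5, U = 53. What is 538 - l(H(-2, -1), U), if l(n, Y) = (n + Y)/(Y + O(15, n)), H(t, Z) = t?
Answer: 11887/22 ≈ 540.32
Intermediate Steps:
O(v, T) = -5*v
l(n, Y) = (Y + n)/(-75 + Y) (l(n, Y) = (n + Y)/(Y - 5*15) = (Y + n)/(Y - 75) = (Y + n)/(-75 + Y))
538 - l(H(-2, -1), U) = 538 - (53 - 2)/(-75 + 53) = 538 - 51/(-22) = 538 - (-1)*51/22 = 538 - 1*(-51/22) = 538 + 51/22 = 11887/22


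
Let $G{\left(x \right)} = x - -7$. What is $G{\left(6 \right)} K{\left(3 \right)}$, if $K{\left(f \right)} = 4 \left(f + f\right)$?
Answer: $312$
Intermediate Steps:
$G{\left(x \right)} = 7 + x$ ($G{\left(x \right)} = x + 7 = 7 + x$)
$K{\left(f \right)} = 8 f$ ($K{\left(f \right)} = 4 \cdot 2 f = 8 f$)
$G{\left(6 \right)} K{\left(3 \right)} = \left(7 + 6\right) 8 \cdot 3 = 13 \cdot 24 = 312$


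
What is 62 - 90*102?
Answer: -9118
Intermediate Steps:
62 - 90*102 = 62 - 9180 = -9118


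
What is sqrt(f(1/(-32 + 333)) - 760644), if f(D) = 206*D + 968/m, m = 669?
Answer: I*sqrt(30843627799769526)/201369 ≈ 872.15*I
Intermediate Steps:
f(D) = 968/669 + 206*D (f(D) = 206*D + 968/669 = 968/669 + 206*D)
sqrt(f(1/(-32 + 333)) - 760644) = sqrt((968/669 + 206/(-32 + 333)) - 760644) = sqrt((968/669 + 206/301) - 760644) = sqrt(429182/201369 - 760644) = sqrt(-153169692454/201369) = I*sqrt(30843627799769526)/201369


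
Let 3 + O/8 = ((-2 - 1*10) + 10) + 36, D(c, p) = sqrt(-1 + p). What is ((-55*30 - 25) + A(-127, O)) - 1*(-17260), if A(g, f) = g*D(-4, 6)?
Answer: 15585 - 127*sqrt(5) ≈ 15301.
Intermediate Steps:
O = 248 (O = -24 + 8*(((-2 - 1*10) + 10) + 36) = -24 + 8*(((-2 - 10) + 10) + 36) = -24 + 8*((-12 + 10) + 36) = -24 + 8*(-2 + 36) = -24 + 8*34 = -24 + 272 = 248)
A(g, f) = g*sqrt(5) (A(g, f) = g*sqrt(-1 + 6) = g*sqrt(5))
((-55*30 - 25) + A(-127, O)) - 1*(-17260) = ((-55*30 - 25) - 127*sqrt(5)) - 1*(-17260) = ((-1650 - 25) - 127*sqrt(5)) + 17260 = (-1675 - 127*sqrt(5)) + 17260 = 15585 - 127*sqrt(5)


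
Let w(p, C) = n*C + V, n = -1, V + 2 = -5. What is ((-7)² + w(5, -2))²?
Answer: 1936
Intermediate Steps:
V = -7 (V = -2 - 5 = -7)
w(p, C) = -7 - C (w(p, C) = -C - 7 = -7 - C)
((-7)² + w(5, -2))² = ((-7)² + (-7 - 1*(-2)))² = (49 + (-7 + 2))² = (49 - 5)² = 44² = 1936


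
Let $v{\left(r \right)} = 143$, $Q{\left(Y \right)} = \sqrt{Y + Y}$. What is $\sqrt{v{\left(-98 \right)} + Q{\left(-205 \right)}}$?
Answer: $\sqrt{143 + i \sqrt{410}} \approx 11.988 + 0.84453 i$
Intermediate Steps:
$Q{\left(Y \right)} = \sqrt{2} \sqrt{Y}$ ($Q{\left(Y \right)} = \sqrt{2 Y} = \sqrt{2} \sqrt{Y}$)
$\sqrt{v{\left(-98 \right)} + Q{\left(-205 \right)}} = \sqrt{143 + \sqrt{2} \sqrt{-205}} = \sqrt{143 + \sqrt{2} i \sqrt{205}} = \sqrt{143 + i \sqrt{410}}$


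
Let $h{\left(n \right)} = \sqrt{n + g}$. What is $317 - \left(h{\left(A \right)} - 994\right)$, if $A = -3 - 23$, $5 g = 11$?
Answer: $1311 - \frac{i \sqrt{595}}{5} \approx 1311.0 - 4.8785 i$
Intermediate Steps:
$g = \frac{11}{5}$ ($g = \frac{1}{5} \cdot 11 = \frac{11}{5} \approx 2.2$)
$A = -26$ ($A = -3 - 23 = -26$)
$h{\left(n \right)} = \sqrt{\frac{11}{5} + n}$ ($h{\left(n \right)} = \sqrt{n + \frac{11}{5}} = \sqrt{\frac{11}{5} + n}$)
$317 - \left(h{\left(A \right)} - 994\right) = 317 - \left(\frac{\sqrt{55 + 25 \left(-26\right)}}{5} - 994\right) = 317 - \left(\frac{\sqrt{55 - 650}}{5} - 994\right) = 317 - \left(\frac{\sqrt{-595}}{5} - 994\right) = 317 - \left(\frac{i \sqrt{595}}{5} - 994\right) = 317 - \left(-994 + \frac{i \sqrt{595}}{5}\right) = 317 + \left(994 - \frac{i \sqrt{595}}{5}\right) = 1311 - \frac{i \sqrt{595}}{5}$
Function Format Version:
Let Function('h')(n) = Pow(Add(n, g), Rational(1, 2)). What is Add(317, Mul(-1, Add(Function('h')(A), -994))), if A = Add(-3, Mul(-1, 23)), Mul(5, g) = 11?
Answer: Add(1311, Mul(Rational(-1, 5), I, Pow(595, Rational(1, 2)))) ≈ Add(1311.0, Mul(-4.8785, I))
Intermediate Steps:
g = Rational(11, 5) (g = Mul(Rational(1, 5), 11) = Rational(11, 5) ≈ 2.2000)
A = -26 (A = Add(-3, -23) = -26)
Function('h')(n) = Pow(Add(Rational(11, 5), n), Rational(1, 2)) (Function('h')(n) = Pow(Add(n, Rational(11, 5)), Rational(1, 2)) = Pow(Add(Rational(11, 5), n), Rational(1, 2)))
Add(317, Mul(-1, Add(Function('h')(A), -994))) = Add(317, Mul(-1, Add(Mul(Rational(1, 5), Pow(Add(55, Mul(25, -26)), Rational(1, 2))), -994))) = Add(317, Mul(-1, Add(Mul(Rational(1, 5), Pow(Add(55, -650), Rational(1, 2))), -994))) = Add(317, Mul(-1, Add(Mul(Rational(1, 5), Pow(-595, Rational(1, 2))), -994))) = Add(317, Mul(-1, Add(Mul(Rational(1, 5), Mul(I, Pow(595, Rational(1, 2)))), -994))) = Add(317, Mul(-1, Add(Mul(Rational(1, 5), I, Pow(595, Rational(1, 2))), -994))) = Add(317, Mul(-1, Add(-994, Mul(Rational(1, 5), I, Pow(595, Rational(1, 2)))))) = Add(317, Add(994, Mul(Rational(-1, 5), I, Pow(595, Rational(1, 2))))) = Add(1311, Mul(Rational(-1, 5), I, Pow(595, Rational(1, 2))))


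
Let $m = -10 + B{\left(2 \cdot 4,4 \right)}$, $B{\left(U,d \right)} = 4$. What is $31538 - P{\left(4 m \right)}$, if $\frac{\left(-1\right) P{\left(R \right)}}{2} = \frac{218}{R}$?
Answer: $\frac{189119}{6} \approx 31520.0$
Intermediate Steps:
$m = -6$ ($m = -10 + 4 = -6$)
$P{\left(R \right)} = - \frac{436}{R}$ ($P{\left(R \right)} = - 2 \frac{218}{R} = - \frac{436}{R}$)
$31538 - P{\left(4 m \right)} = 31538 - - \frac{436}{4 \left(-6\right)} = 31538 - - \frac{436}{-24} = 31538 - \left(-436\right) \left(- \frac{1}{24}\right) = 31538 - \frac{109}{6} = \frac{189119}{6}$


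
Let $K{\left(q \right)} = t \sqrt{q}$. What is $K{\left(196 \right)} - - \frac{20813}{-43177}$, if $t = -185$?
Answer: $- \frac{111849243}{43177} \approx -2590.5$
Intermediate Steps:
$K{\left(q \right)} = - 185 \sqrt{q}$
$K{\left(196 \right)} - - \frac{20813}{-43177} = - 185 \sqrt{196} - - \frac{20813}{-43177} = \left(-185\right) 14 - \left(-20813\right) \left(- \frac{1}{43177}\right) = -2590 - \frac{20813}{43177} = - \frac{111849243}{43177}$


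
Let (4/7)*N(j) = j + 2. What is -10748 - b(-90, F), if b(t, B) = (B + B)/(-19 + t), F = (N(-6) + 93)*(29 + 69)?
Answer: -1154676/109 ≈ -10593.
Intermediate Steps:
N(j) = 7/2 + 7*j/4 (N(j) = 7*(j + 2)/4 = 7*(2 + j)/4 = 7/2 + 7*j/4)
F = 8428 (F = ((7/2 + (7/4)*(-6)) + 93)*(29 + 69) = ((7/2 - 21/2) + 93)*98 = (-7 + 93)*98 = 86*98 = 8428)
b(t, B) = 2*B/(-19 + t) (b(t, B) = (2*B)/(-19 + t) = 2*B/(-19 + t))
-10748 - b(-90, F) = -10748 - 2*8428/(-19 - 90) = -10748 - 2*8428/(-109) = -10748 - 2*8428*(-1)/109 = -10748 - 1*(-16856/109) = -10748 + 16856/109 = -1154676/109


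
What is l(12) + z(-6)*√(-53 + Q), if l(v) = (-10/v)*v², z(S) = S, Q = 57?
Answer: -132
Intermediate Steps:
l(v) = -10*v
l(12) + z(-6)*√(-53 + Q) = -10*12 - 6*√(-53 + 57) = -120 - 6*√4 = -120 - 6*2 = -120 - 12 = -132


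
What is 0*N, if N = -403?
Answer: 0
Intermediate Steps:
0*N = 0*(-403) = 0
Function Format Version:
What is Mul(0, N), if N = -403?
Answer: 0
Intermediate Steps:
Mul(0, N) = Mul(0, -403) = 0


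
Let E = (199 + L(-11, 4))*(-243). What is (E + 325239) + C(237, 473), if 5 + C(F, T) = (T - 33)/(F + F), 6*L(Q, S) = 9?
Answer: 131067365/474 ≈ 2.7651e+5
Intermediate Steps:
L(Q, S) = 3/2 (L(Q, S) = (⅙)*9 = 3/2)
C(F, T) = -5 + (-33 + T)/(2*F) (C(F, T) = -5 + (T - 33)/(F + F) = -5 + (-33 + T)/((2*F)) = -5 + (-33 + T)*(1/(2*F)) = -5 + (-33 + T)/(2*F))
E = -97443/2 (E = (199 + 3/2)*(-243) = (401/2)*(-243) = -97443/2 ≈ -48722.)
(E + 325239) + C(237, 473) = (-97443/2 + 325239) + (½)*(-33 + 473 - 10*237)/237 = 553035/2 + (½)*(1/237)*(-33 + 473 - 2370) = 553035/2 + (½)*(1/237)*(-1930) = 553035/2 - 965/237 = 131067365/474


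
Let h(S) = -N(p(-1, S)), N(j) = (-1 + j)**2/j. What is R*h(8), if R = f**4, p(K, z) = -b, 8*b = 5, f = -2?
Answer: 338/5 ≈ 67.600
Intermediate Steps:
b = 5/8 (b = (1/8)*5 = 5/8 ≈ 0.62500)
p(K, z) = -5/8 (p(K, z) = -1*5/8 = -5/8)
R = 16 (R = (-2)**4 = 16)
N(j) = (-1 + j)**2/j
h(S) = 169/40 (h(S) = -(-1 - 5/8)**2/(-5/8) = -(-8)*(-13/8)**2/5 = -(-8)*169/(5*64) = -1*(-169/40) = 169/40)
R*h(8) = 16*(169/40) = 338/5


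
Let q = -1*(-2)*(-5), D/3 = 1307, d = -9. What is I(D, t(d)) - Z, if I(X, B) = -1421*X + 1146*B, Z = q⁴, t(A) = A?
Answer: -5592055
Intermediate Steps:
D = 3921 (D = 3*1307 = 3921)
q = -10 (q = 2*(-5) = -10)
Z = 10000 (Z = (-10)⁴ = 10000)
I(D, t(d)) - Z = (-1421*3921 + 1146*(-9)) - 1*10000 = (-5571741 - 10314) - 10000 = -5582055 - 10000 = -5592055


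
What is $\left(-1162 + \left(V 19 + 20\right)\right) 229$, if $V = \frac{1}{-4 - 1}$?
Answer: $- \frac{1311941}{5} \approx -2.6239 \cdot 10^{5}$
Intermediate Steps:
$V = - \frac{1}{5}$ ($V = \frac{1}{-5} = - \frac{1}{5} \approx -0.2$)
$\left(-1162 + \left(V 19 + 20\right)\right) 229 = \left(-1162 + \left(\left(- \frac{1}{5}\right) 19 + 20\right)\right) 229 = \left(-1162 + \left(- \frac{19}{5} + 20\right)\right) 229 = \left(-1162 + \frac{81}{5}\right) 229 = \left(- \frac{5729}{5}\right) 229 = - \frac{1311941}{5}$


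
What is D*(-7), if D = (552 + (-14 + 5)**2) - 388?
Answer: -1715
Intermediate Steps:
D = 245 (D = (552 + (-9)**2) - 388 = (552 + 81) - 388 = 633 - 388 = 245)
D*(-7) = 245*(-7) = -1715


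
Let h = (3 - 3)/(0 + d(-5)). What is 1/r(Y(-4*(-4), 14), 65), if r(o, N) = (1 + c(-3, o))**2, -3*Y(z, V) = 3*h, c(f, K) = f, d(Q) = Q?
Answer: 1/4 ≈ 0.25000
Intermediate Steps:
h = 0 (h = (3 - 3)/(0 - 5) = 0/(-5) = 0*(-1/5) = 0)
Y(z, V) = 0 (Y(z, V) = -0 = -1/3*0 = 0)
r(o, N) = 4 (r(o, N) = (1 - 3)**2 = (-2)**2 = 4)
1/r(Y(-4*(-4), 14), 65) = 1/4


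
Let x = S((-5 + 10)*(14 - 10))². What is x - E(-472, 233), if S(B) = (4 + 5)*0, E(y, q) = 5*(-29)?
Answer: 145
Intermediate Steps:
E(y, q) = -145
S(B) = 0 (S(B) = 9*0 = 0)
x = 0 (x = 0² = 0)
x - E(-472, 233) = 0 - 1*(-145) = 0 + 145 = 145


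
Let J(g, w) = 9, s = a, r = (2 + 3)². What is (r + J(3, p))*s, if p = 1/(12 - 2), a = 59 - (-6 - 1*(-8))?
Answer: 1938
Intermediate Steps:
r = 25 (r = 5² = 25)
a = 57 (a = 59 - (-6 + 8) = 59 - 1*2 = 59 - 2 = 57)
s = 57
p = ⅒ (p = 1/10 = ⅒ ≈ 0.10000)
(r + J(3, p))*s = (25 + 9)*57 = 34*57 = 1938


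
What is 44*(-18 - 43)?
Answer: -2684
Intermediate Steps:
44*(-18 - 43) = 44*(-61) = -2684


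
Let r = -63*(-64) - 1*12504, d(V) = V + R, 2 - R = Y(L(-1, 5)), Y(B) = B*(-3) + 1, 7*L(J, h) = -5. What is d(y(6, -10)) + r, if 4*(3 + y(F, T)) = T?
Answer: -118701/14 ≈ -8478.6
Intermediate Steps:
y(F, T) = -3 + T/4
L(J, h) = -5/7 (L(J, h) = (⅐)*(-5) = -5/7)
Y(B) = 1 - 3*B (Y(B) = -3*B + 1 = 1 - 3*B)
R = -8/7 (R = 2 - (1 - 3*(-5/7)) = 2 - (1 + 15/7) = 2 - 1*22/7 = 2 - 22/7 = -8/7 ≈ -1.1429)
d(V) = -8/7 + V (d(V) = V - 8/7 = -8/7 + V)
r = -8472 (r = 4032 - 12504 = -8472)
d(y(6, -10)) + r = (-8/7 + (-3 + (¼)*(-10))) - 8472 = (-8/7 + (-3 - 5/2)) - 8472 = (-8/7 - 11/2) - 8472 = -93/14 - 8472 = -118701/14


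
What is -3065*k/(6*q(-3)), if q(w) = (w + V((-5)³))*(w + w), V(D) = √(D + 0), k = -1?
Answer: 3065/1608 + 15325*I*√5/4824 ≈ 1.9061 + 7.1036*I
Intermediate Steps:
V(D) = √D
q(w) = 2*w*(w + 5*I*√5) (q(w) = (w + √((-5)³))*(w + w) = (w + √(-125))*(2*w) = (w + 5*I*√5)*(2*w) = 2*w*(w + 5*I*√5))
-3065*k/(6*q(-3)) = -3065*1/(36*(-3 + 5*I*√5)) = -3065*(-1/(6*(18 - 30*I*√5))) = -3065*1/(2*(-54 + 90*I*√5)) = -3065/(-108 + 180*I*√5)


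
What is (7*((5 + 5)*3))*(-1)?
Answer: -210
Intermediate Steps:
(7*((5 + 5)*3))*(-1) = (7*(10*3))*(-1) = (7*30)*(-1) = 210*(-1) = -210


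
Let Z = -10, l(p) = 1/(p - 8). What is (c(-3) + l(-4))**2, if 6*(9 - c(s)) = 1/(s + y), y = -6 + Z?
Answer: 4141225/51984 ≈ 79.663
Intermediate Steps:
l(p) = 1/(-8 + p)
y = -16 (y = -6 - 10 = -16)
c(s) = 9 - 1/(6*(-16 + s)) (c(s) = 9 - 1/(6*(s - 16)) = 9 - 1/(6*(-16 + s)))
(c(-3) + l(-4))**2 = ((-865 + 54*(-3))/(6*(-16 - 3)) + 1/(-8 - 4))**2 = ((1/6)*(-865 - 162)/(-19) + 1/(-12))**2 = ((1/6)*(-1/19)*(-1027) - 1/12)**2 = (1027/114 - 1/12)**2 = (2035/228)**2 = 4141225/51984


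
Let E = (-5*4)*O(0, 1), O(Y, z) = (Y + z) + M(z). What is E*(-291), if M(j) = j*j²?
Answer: 11640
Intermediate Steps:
M(j) = j³
O(Y, z) = Y + z + z³ (O(Y, z) = (Y + z) + z³ = Y + z + z³)
E = -40 (E = (-5*4)*(0 + 1 + 1³) = -20*(0 + 1 + 1) = -20*2 = -40)
E*(-291) = -40*(-291) = 11640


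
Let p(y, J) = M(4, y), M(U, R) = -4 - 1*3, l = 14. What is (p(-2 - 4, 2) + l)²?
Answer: 49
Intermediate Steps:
M(U, R) = -7 (M(U, R) = -4 - 3 = -7)
p(y, J) = -7
(p(-2 - 4, 2) + l)² = (-7 + 14)² = 7² = 49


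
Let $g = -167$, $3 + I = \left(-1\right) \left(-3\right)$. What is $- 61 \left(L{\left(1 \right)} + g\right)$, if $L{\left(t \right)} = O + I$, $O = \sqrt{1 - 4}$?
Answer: $10187 - 61 i \sqrt{3} \approx 10187.0 - 105.66 i$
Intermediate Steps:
$O = i \sqrt{3}$ ($O = \sqrt{-3} = i \sqrt{3} \approx 1.732 i$)
$I = 0$ ($I = -3 - -3 = -3 + 3 = 0$)
$L{\left(t \right)} = i \sqrt{3}$ ($L{\left(t \right)} = i \sqrt{3} + 0 = i \sqrt{3}$)
$- 61 \left(L{\left(1 \right)} + g\right) = - 61 \left(i \sqrt{3} - 167\right) = - 61 \left(-167 + i \sqrt{3}\right) = 10187 - 61 i \sqrt{3}$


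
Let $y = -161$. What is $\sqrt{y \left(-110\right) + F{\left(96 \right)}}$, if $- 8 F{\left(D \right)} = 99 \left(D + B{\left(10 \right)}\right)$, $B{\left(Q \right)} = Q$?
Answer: $\frac{\sqrt{65593}}{2} \approx 128.06$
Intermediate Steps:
$F{\left(D \right)} = - \frac{495}{4} - \frac{99 D}{8}$ ($F{\left(D \right)} = - \frac{99 \left(D + 10\right)}{8} = - \frac{99 \left(10 + D\right)}{8} = - \frac{990 + 99 D}{8} = - \frac{495}{4} - \frac{99 D}{8}$)
$\sqrt{y \left(-110\right) + F{\left(96 \right)}} = \sqrt{\left(-161\right) \left(-110\right) - \frac{5247}{4}} = \sqrt{17710 - \frac{5247}{4}} = \sqrt{\frac{65593}{4}} = \frac{\sqrt{65593}}{2}$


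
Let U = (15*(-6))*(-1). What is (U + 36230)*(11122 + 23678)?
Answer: 1263936000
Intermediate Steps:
U = 90 (U = -90*(-1) = 90)
(U + 36230)*(11122 + 23678) = (90 + 36230)*(11122 + 23678) = 36320*34800 = 1263936000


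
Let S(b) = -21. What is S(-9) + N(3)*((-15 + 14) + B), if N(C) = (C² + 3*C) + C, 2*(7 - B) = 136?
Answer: -1323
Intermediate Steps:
B = -61 (B = 7 - ½*136 = 7 - 68 = -61)
N(C) = C² + 4*C
S(-9) + N(3)*((-15 + 14) + B) = -21 + (3*(4 + 3))*((-15 + 14) - 61) = -21 + (3*7)*(-1 - 61) = -21 + 21*(-62) = -21 - 1302 = -1323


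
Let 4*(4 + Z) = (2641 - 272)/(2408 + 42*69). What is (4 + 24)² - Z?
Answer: 16722143/21224 ≈ 787.89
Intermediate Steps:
Z = -82527/21224 (Z = -4 + ((2641 - 272)/(2408 + 42*69))/4 = -4 + (2369/(2408 + 2898))/4 = -4 + (2369/5306)/4 = -4 + (2369*(1/5306))/4 = -4 + (¼)*(2369/5306) = -4 + 2369/21224 = -82527/21224 ≈ -3.8884)
(4 + 24)² - Z = (4 + 24)² - 1*(-82527/21224) = 28² + 82527/21224 = 784 + 82527/21224 = 16722143/21224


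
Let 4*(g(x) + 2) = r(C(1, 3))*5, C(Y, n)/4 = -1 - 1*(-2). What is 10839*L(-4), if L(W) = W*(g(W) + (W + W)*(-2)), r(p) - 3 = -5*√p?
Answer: -227619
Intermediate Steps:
C(Y, n) = 4 (C(Y, n) = 4*(-1 - 1*(-2)) = 4*(-1 + 2) = 4*1 = 4)
r(p) = 3 - 5*√p
g(x) = -43/4 (g(x) = -2 + ((3 - 5*√4)*5)/4 = -2 + ((3 - 5*2)*5)/4 = -2 + ((3 - 10)*5)/4 = -2 + (-7*5)/4 = -2 + (¼)*(-35) = -2 - 35/4 = -43/4)
L(W) = W*(-43/4 - 4*W) (L(W) = W*(-43/4 + (W + W)*(-2)) = W*(-43/4 + (2*W)*(-2)) = W*(-43/4 - 4*W))
10839*L(-4) = 10839*(-¼*(-4)*(43 + 16*(-4))) = 10839*(-¼*(-4)*(43 - 64)) = 10839*(-¼*(-4)*(-21)) = 10839*(-21) = -227619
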